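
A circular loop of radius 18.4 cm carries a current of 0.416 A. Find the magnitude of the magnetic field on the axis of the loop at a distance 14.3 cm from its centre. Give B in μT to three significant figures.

B ≈ 0.699 μT

On the axis of a circular loop, B = μ₀IR² / [2(R²+z²)^(3/2)].
R² + z² = (0.184)² + (0.143)² = 0.05431 m², and (R²+z²)^(3/2) = 1.27×10⁻² m³.
B = (4π×10⁻⁷ × 0.416 × 0.03386) / (2 × 1.27×10⁻²) = 6.99×10⁻⁷ T.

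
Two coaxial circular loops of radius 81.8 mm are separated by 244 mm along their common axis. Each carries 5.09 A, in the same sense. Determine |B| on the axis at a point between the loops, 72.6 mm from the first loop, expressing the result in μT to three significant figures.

B ≈ 19.5 μT

Each loop contributes B = μ₀IR²/[2(R²+z²)^(3/2)] on the axis, with z measured from that loop.
Loop 1 (z = 0.0726 m): B₁ = 1.64×10⁻⁵ T. Loop 2 (z = 0.1714 m): B₂ = 3.12×10⁻⁶ T.
The fields add: B = B₁ + B₂ = 1.95×10⁻⁵ T.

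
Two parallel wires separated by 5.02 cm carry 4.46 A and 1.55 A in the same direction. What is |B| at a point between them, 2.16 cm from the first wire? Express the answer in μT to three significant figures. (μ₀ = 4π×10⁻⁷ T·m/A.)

Each long wire gives B = μ₀I/(2πd). Distances are d₁ = 0.0216 m and d₂ = 0.0286 m.
B₁ = 4.13×10⁻⁵ T, B₂ = 1.08×10⁻⁵ T.
Between parallel currents the two contributions point in opposite directions, so they subtract. B = |B₁ − B₂| = |4.13×10⁻⁵ − 1.08×10⁻⁵| = 3.05×10⁻⁵ T.

B ≈ 30.5 μT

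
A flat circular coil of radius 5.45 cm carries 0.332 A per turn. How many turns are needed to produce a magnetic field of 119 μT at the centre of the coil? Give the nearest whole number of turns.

For an N-turn coil, B = Nμ₀I/(2R). A single turn gives B₁ = 3.83×10⁻⁶ T with R = 0.0545 m.
N = B/B₁ = 1.19×10⁻⁴ / 3.83×10⁻⁶ = 31.09.

N = 31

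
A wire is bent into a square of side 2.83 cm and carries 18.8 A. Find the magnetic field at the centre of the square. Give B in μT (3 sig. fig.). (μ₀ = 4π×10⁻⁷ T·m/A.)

B ≈ 752 μT

Each side is a finite straight segment at perpendicular distance d = a/(2 tan(π/4)) = 0.01415 m from the centre, with end-angles ±π/4.
One side contributes B₁ = (μ₀I/4πd)·2 sin(π/4) = 1.88×10⁻⁴ T.
All 4 sides add in the same direction: B = 4 × 1.88×10⁻⁴ = 7.52×10⁻⁴ T.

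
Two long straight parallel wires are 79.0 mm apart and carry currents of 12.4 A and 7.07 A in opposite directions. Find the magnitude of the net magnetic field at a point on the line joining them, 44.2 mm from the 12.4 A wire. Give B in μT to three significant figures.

Each long wire gives B = μ₀I/(2πd). Distances are d₁ = 0.0442 m and d₂ = 0.0348 m.
B₁ = 5.61×10⁻⁵ T, B₂ = 4.06×10⁻⁵ T.
Between antiparallel currents both contributions point the same way, so they add. B = B₁ + B₂ = 5.61×10⁻⁵ + 4.06×10⁻⁵ = 9.67×10⁻⁵ T.

B ≈ 96.7 μT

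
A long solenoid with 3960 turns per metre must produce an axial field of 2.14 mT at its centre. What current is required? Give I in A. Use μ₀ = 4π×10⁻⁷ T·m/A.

Inside a long solenoid B = μ₀nI with n = 3960 m⁻¹, so I = B/(μ₀n).
I = 2.14×10⁻³ / (4π×10⁻⁷ × 3960) = 0.430 A.

I ≈ 0.430 A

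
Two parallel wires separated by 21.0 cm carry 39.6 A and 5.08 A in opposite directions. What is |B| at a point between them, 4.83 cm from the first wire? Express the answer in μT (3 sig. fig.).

Each long wire gives B = μ₀I/(2πd). Distances are d₁ = 0.0483 m and d₂ = 0.1617 m.
B₁ = 1.64×10⁻⁴ T, B₂ = 6.28×10⁻⁶ T.
Between antiparallel currents both contributions point the same way, so they add. B = B₁ + B₂ = 1.64×10⁻⁴ + 6.28×10⁻⁶ = 1.70×10⁻⁴ T.

B ≈ 170 μT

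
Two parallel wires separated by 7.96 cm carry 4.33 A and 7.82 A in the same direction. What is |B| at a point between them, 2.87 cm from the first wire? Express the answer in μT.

B ≈ 0.553 μT

Each long wire gives B = μ₀I/(2πd). Distances are d₁ = 0.0287 m and d₂ = 0.0509 m.
B₁ = 3.02×10⁻⁵ T, B₂ = 3.07×10⁻⁵ T.
Between parallel currents the two contributions point in opposite directions, so they subtract. B = |B₁ − B₂| = |3.02×10⁻⁵ − 3.07×10⁻⁵| = 5.53×10⁻⁷ T.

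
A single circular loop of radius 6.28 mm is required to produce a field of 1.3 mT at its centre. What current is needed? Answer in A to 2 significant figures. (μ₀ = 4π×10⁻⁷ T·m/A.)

At the centre of a circular loop B = μ₀I/(2R), so I = 2RB/μ₀.
With R = 0.00628 m, I = 2 × 0.00628 × 1.30×10⁻³ / (4π×10⁻⁷) = 13.0 A.

I ≈ 13 A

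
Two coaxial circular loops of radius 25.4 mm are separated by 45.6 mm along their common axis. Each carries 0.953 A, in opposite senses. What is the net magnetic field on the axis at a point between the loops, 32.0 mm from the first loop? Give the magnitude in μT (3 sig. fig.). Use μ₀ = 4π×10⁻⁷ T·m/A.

Each loop contributes B = μ₀IR²/[2(R²+z²)^(3/2)] on the axis, with z measured from that loop.
Loop 1 (z = 0.032 m): B₁ = 5.66×10⁻⁶ T. Loop 2 (z = 0.0136 m): B₂ = 1.62×10⁻⁵ T.
The fields oppose: B = |B₁ − B₂| = 1.05×10⁻⁵ T.

B ≈ 10.5 μT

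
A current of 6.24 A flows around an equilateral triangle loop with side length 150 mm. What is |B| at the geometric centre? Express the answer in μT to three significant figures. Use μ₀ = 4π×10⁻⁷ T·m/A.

Each side is a finite straight segment at perpendicular distance d = a/(2 tan(π/3)) = 0.0433 m from the centre, with end-angles ±π/3.
One side contributes B₁ = (μ₀I/4πd)·2 sin(π/3) = 2.50×10⁻⁵ T.
All 3 sides add in the same direction: B = 3 × 2.50×10⁻⁵ = 7.49×10⁻⁵ T.

B ≈ 74.9 μT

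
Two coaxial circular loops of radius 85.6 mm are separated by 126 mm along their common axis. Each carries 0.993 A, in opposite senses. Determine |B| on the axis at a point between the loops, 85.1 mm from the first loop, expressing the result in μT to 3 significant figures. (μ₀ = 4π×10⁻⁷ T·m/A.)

Each loop contributes B = μ₀IR²/[2(R²+z²)^(3/2)] on the axis, with z measured from that loop.
Loop 1 (z = 0.0851 m): B₁ = 2.60×10⁻⁶ T. Loop 2 (z = 0.0409 m): B₂ = 5.35×10⁻⁶ T.
The fields oppose: B = |B₁ − B₂| = 2.75×10⁻⁶ T.

B ≈ 2.75 μT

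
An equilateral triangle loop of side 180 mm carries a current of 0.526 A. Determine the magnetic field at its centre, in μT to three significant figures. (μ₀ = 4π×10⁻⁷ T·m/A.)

B ≈ 5.26 μT

Each side is a finite straight segment at perpendicular distance d = a/(2 tan(π/3)) = 0.05196 m from the centre, with end-angles ±π/3.
One side contributes B₁ = (μ₀I/4πd)·2 sin(π/3) = 1.75×10⁻⁶ T.
All 3 sides add in the same direction: B = 3 × 1.75×10⁻⁶ = 5.26×10⁻⁶ T.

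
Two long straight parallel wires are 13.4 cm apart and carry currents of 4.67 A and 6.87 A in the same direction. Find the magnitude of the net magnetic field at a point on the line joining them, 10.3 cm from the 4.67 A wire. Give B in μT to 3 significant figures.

Each long wire gives B = μ₀I/(2πd). Distances are d₁ = 0.103 m and d₂ = 0.031 m.
B₁ = 9.07×10⁻⁶ T, B₂ = 4.43×10⁻⁵ T.
Between parallel currents the two contributions point in opposite directions, so they subtract. B = |B₁ − B₂| = |9.07×10⁻⁶ − 4.43×10⁻⁵| = 3.53×10⁻⁵ T.

B ≈ 35.3 μT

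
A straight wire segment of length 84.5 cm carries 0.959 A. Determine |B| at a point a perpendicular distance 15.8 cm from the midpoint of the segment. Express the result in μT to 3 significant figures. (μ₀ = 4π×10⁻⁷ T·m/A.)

For a finite straight segment, B = (μ₀I/4πd)(sinθ₁ + sinθ₂), where θ₁, θ₂ are the angles from the perpendicular to each end.
The perpendicular from the point meets the wire at its midpoint, so each end is L/2 = 0.4225 m away along the wire.
sinθ₁ = 0.4225/√(0.4225²+0.158²) = 0.9366; sinθ₂ = 0.4225/√(0.4225²+0.158²) = 0.9366.
B = (4π×10⁻⁷ × 0.959) / (4π × 0.158) × (0.9366 + 0.9366) = 1.14×10⁻⁶ T.

B ≈ 1.14 μT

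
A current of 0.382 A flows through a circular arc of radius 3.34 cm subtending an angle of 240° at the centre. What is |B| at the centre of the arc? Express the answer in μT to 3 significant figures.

The Biot–Savart field of a circular arc at its centre is B = μ₀Iφ/(4πR), with φ = 4.189 rad.
B = (4π×10⁻⁷ × 0.382 × 4.189) / (4π × 0.0334) = 4.79×10⁻⁶ T.

B ≈ 4.79 μT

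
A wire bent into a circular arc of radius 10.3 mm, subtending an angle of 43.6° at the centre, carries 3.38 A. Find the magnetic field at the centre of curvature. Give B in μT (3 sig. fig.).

B ≈ 25.0 μT

The Biot–Savart field of a circular arc at its centre is B = μ₀Iφ/(4πR), with φ = 0.761 rad.
B = (4π×10⁻⁷ × 3.38 × 0.761) / (4π × 0.0103) = 2.50×10⁻⁵ T.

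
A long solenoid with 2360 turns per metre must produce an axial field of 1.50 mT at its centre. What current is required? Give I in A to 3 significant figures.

I ≈ 0.506 A

Inside a long solenoid B = μ₀nI with n = 2360 m⁻¹, so I = B/(μ₀n).
I = 1.50×10⁻³ / (4π×10⁻⁷ × 2360) = 0.506 A.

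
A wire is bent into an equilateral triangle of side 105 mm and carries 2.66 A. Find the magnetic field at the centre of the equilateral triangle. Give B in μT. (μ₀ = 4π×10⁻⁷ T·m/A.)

B ≈ 45.6 μT

Each side is a finite straight segment at perpendicular distance d = a/(2 tan(π/3)) = 0.03031 m from the centre, with end-angles ±π/3.
One side contributes B₁ = (μ₀I/4πd)·2 sin(π/3) = 1.52×10⁻⁵ T.
All 3 sides add in the same direction: B = 3 × 1.52×10⁻⁵ = 4.56×10⁻⁵ T.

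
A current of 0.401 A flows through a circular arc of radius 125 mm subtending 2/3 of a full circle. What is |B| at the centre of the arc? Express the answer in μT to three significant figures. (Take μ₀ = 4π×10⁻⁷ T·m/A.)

B ≈ 1.34 μT

The Biot–Savart field of a circular arc at its centre is B = μ₀Iφ/(4πR), with φ = 4.189 rad.
B = (4π×10⁻⁷ × 0.401 × 4.189) / (4π × 0.125) = 1.34×10⁻⁶ T.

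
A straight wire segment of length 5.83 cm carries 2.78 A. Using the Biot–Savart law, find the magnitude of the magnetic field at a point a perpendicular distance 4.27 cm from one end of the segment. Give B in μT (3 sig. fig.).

B ≈ 5.25 μT

For a finite straight segment, B = (μ₀I/4πd)(sinθ₁ + sinθ₂), where θ₁, θ₂ are the angles from the perpendicular to each end.
The perpendicular foot is at one end, so the two end-offsets along the wire are 0 and L = 0.0583 m.
sinθ₁ = 0/√(0²+0.0427²) = 0.0000; sinθ₂ = 0.0583/√(0.0583²+0.0427²) = 0.8068.
B = (4π×10⁻⁷ × 2.78) / (4π × 0.0427) × (0.0000 + 0.8068) = 5.25×10⁻⁶ T.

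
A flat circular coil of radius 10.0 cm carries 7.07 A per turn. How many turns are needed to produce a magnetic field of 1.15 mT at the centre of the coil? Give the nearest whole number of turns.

N = 26

For an N-turn coil, B = Nμ₀I/(2R). A single turn gives B₁ = 4.44×10⁻⁵ T with R = 0.1 m.
N = B/B₁ = 1.15×10⁻³ / 4.44×10⁻⁵ = 25.89.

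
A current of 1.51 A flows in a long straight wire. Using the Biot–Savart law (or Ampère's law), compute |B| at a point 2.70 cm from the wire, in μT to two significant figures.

For an infinitely long straight wire, B = μ₀I/(2πd).
B = (4π×10⁻⁷ × 1.51) / (2π × 0.027) = 1.12×10⁻⁵ T.

B ≈ 11 μT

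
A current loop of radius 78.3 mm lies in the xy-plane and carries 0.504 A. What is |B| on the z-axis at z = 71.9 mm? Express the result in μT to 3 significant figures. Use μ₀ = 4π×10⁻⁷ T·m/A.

B ≈ 1.62 μT

On the axis of a circular loop, B = μ₀IR² / [2(R²+z²)^(3/2)].
R² + z² = (0.0783)² + (0.0719)² = 0.0113 m², and (R²+z²)^(3/2) = 1.20×10⁻³ m³.
B = (4π×10⁻⁷ × 0.504 × 0.006131) / (2 × 1.20×10⁻³) = 1.62×10⁻⁶ T.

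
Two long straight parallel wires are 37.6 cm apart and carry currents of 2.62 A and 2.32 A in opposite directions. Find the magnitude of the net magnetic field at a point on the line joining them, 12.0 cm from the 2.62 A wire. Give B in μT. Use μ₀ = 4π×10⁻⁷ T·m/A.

Each long wire gives B = μ₀I/(2πd). Distances are d₁ = 0.12 m and d₂ = 0.256 m.
B₁ = 4.37×10⁻⁶ T, B₂ = 1.81×10⁻⁶ T.
Between antiparallel currents both contributions point the same way, so they add. B = B₁ + B₂ = 4.37×10⁻⁶ + 1.81×10⁻⁶ = 6.18×10⁻⁶ T.

B ≈ 6.18 μT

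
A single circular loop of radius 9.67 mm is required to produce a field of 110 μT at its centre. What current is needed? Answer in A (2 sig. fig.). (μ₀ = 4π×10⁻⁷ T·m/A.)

At the centre of a circular loop B = μ₀I/(2R), so I = 2RB/μ₀.
With R = 0.00967 m, I = 2 × 0.00967 × 1.10×10⁻⁴ / (4π×10⁻⁷) = 1.69 A.

I ≈ 1.7 A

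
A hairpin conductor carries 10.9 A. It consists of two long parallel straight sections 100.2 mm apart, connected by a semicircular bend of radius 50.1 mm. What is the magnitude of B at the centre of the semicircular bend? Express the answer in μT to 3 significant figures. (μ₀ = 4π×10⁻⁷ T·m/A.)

B ≈ 112 μT

The semicircular arc contributes B_arc = μ₀I·π/(4πR) = μ₀I/(4R) = 6.84×10⁻⁵ T.
Each semi-infinite lead is at perpendicular distance R = 0.0501 m from the centre, with the perpendicular foot at its near end, so it contributes μ₀I/(4πR); both point the same way, together 4.35×10⁻⁵ T.
Arc and leads all point the same direction: B = 6.84×10⁻⁵ + 4.35×10⁻⁵ = 1.12×10⁻⁴ T.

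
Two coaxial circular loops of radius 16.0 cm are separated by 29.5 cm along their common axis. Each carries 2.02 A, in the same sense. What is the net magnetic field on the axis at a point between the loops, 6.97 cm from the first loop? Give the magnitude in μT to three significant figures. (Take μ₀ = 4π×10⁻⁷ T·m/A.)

B ≈ 7.65 μT

Each loop contributes B = μ₀IR²/[2(R²+z²)^(3/2)] on the axis, with z measured from that loop.
Loop 1 (z = 0.0697 m): B₁ = 6.11×10⁻⁶ T. Loop 2 (z = 0.2253 m): B₂ = 1.54×10⁻⁶ T.
The fields add: B = B₁ + B₂ = 7.65×10⁻⁶ T.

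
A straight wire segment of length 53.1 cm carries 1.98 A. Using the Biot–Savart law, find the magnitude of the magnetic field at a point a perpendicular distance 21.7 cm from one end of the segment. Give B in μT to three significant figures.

For a finite straight segment, B = (μ₀I/4πd)(sinθ₁ + sinθ₂), where θ₁, θ₂ are the angles from the perpendicular to each end.
The perpendicular foot is at one end, so the two end-offsets along the wire are 0 and L = 0.531 m.
sinθ₁ = 0/√(0²+0.217²) = 0.0000; sinθ₂ = 0.531/√(0.531²+0.217²) = 0.9257.
B = (4π×10⁻⁷ × 1.98) / (4π × 0.217) × (0.0000 + 0.9257) = 8.45×10⁻⁷ T.

B ≈ 0.845 μT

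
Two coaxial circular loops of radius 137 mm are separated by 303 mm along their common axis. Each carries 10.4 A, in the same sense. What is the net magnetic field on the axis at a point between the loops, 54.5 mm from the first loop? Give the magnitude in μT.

B ≈ 43.6 μT

Each loop contributes B = μ₀IR²/[2(R²+z²)^(3/2)] on the axis, with z measured from that loop.
Loop 1 (z = 0.0545 m): B₁ = 3.83×10⁻⁵ T. Loop 2 (z = 0.2485 m): B₂ = 5.37×10⁻⁶ T.
The fields add: B = B₁ + B₂ = 4.36×10⁻⁵ T.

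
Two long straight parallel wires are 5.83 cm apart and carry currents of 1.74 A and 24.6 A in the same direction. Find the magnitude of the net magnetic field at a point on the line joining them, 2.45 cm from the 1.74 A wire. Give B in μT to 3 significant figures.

B ≈ 131 μT

Each long wire gives B = μ₀I/(2πd). Distances are d₁ = 0.0245 m and d₂ = 0.0338 m.
B₁ = 1.42×10⁻⁵ T, B₂ = 1.46×10⁻⁴ T.
Between parallel currents the two contributions point in opposite directions, so they subtract. B = |B₁ − B₂| = |1.42×10⁻⁵ − 1.46×10⁻⁴| = 1.31×10⁻⁴ T.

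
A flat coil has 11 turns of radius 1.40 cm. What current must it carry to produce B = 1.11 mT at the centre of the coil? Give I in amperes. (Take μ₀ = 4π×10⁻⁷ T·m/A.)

I ≈ 2.25 A

For an N-turn coil, B = Nμ₀I/(2R) with R = 0.014 m, so I = 2RB/(Nμ₀) = 2 × 0.014 × 1.11×10⁻³ / (11 × 4π×10⁻⁷) = 2.25 A.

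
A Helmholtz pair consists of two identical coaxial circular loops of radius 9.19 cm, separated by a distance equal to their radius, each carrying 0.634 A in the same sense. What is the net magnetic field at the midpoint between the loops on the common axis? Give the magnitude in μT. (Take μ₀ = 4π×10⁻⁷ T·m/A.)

Each loop contributes B = μ₀IR²/[2(R²+z²)^(3/2)] on the axis, with z measured from that loop.
Loop 1 (z = 0.04595 m): B₁ = 3.10×10⁻⁶ T. Loop 2 (z = 0.04595 m): B₂ = 3.10×10⁻⁶ T.
The fields add: B = B₁ + B₂ = 6.20×10⁻⁶ T.

B ≈ 6.20 μT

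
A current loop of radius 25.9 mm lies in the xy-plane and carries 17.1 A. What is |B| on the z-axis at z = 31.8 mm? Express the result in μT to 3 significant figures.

On the axis of a circular loop, B = μ₀IR² / [2(R²+z²)^(3/2)].
R² + z² = (0.0259)² + (0.0318)² = 0.001682 m², and (R²+z²)^(3/2) = 6.90×10⁻⁵ m³.
B = (4π×10⁻⁷ × 17.1 × 0.0006708) / (2 × 6.90×10⁻⁵) = 1.04×10⁻⁴ T.

B ≈ 104 μT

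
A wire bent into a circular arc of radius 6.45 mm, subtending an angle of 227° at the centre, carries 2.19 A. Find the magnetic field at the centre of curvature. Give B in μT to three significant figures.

B ≈ 135 μT

The Biot–Savart field of a circular arc at its centre is B = μ₀Iφ/(4πR), with φ = 3.962 rad.
B = (4π×10⁻⁷ × 2.19 × 3.962) / (4π × 0.00645) = 1.35×10⁻⁴ T.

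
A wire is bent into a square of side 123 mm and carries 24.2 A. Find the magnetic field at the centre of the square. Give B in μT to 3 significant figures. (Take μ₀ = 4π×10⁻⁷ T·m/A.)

B ≈ 223 μT

Each side is a finite straight segment at perpendicular distance d = a/(2 tan(π/4)) = 0.0615 m from the centre, with end-angles ±π/4.
One side contributes B₁ = (μ₀I/4πd)·2 sin(π/4) = 5.56×10⁻⁵ T.
All 4 sides add in the same direction: B = 4 × 5.56×10⁻⁵ = 2.23×10⁻⁴ T.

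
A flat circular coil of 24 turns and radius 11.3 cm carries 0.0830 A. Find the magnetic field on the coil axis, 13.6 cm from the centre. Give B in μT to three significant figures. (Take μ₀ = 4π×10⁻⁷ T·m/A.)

B ≈ 2.89 μT

For an N-turn flat coil, B = Nμ₀IR²/[2(R²+z²)^(3/2)] with R = 0.113 m, z = 0.136 m.
B = 24 × 1.20×10⁻⁷ T = 2.89×10⁻⁶ T.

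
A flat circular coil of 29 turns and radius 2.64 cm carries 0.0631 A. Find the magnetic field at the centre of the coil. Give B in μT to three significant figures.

For an N-turn flat coil, B = Nμ₀I/(2R) with R = 0.0264 m.
B = 29 × 1.50×10⁻⁶ T = 4.36×10⁻⁵ T.

B ≈ 43.6 μT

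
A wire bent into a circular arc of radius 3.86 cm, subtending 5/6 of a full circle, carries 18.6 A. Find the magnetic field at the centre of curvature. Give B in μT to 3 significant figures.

B ≈ 252 μT

The Biot–Savart field of a circular arc at its centre is B = μ₀Iφ/(4πR), with φ = 5.236 rad.
B = (4π×10⁻⁷ × 18.6 × 5.236) / (4π × 0.0386) = 2.52×10⁻⁴ T.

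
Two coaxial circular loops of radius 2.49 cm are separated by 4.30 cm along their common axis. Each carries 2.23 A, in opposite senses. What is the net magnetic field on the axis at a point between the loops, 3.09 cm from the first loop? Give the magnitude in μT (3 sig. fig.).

Each loop contributes B = μ₀IR²/[2(R²+z²)^(3/2)] on the axis, with z measured from that loop.
Loop 1 (z = 0.0309 m): B₁ = 1.39×10⁻⁵ T. Loop 2 (z = 0.0121 m): B₂ = 4.09×10⁻⁵ T.
The fields oppose: B = |B₁ − B₂| = 2.70×10⁻⁵ T.

B ≈ 27.0 μT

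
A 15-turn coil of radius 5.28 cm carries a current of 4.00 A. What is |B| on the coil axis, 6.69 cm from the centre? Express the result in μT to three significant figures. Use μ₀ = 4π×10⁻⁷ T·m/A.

For an N-turn flat coil, B = Nμ₀IR²/[2(R²+z²)^(3/2)] with R = 0.0528 m, z = 0.0669 m.
B = 15 × 1.13×10⁻⁵ T = 1.70×10⁻⁴ T.

B ≈ 170 μT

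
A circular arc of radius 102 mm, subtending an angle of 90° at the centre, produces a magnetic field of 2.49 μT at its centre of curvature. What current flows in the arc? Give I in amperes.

I ≈ 1.62 A

For a circular arc, B = μ₀Iφ/(4πR) with φ in radians; here φ = 1.571 rad.
So I = 4πRB/(μ₀φ) = 4π × 0.102 × 2.49×10⁻⁶ / (4π×10⁻⁷ × 1.571) = 1.62 A.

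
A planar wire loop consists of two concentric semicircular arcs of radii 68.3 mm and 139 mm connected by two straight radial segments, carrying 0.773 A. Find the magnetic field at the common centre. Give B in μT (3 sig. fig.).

B ≈ 1.81 μT

The radial connectors point toward the centre, so dl × r̂ = 0 and they contribute nothing.
Each semicircle gives μ₀I/(4R): inner arc 3.56×10⁻⁶ T, outer arc 1.75×10⁻⁶ T.
The two arcs carry current in opposite angular senses, so their fields oppose: B = |3.56×10⁻⁶ − 1.75×10⁻⁶| = 1.81×10⁻⁶ T.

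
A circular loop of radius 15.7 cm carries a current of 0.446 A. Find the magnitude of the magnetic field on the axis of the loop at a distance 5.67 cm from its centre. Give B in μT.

B ≈ 1.49 μT

On the axis of a circular loop, B = μ₀IR² / [2(R²+z²)^(3/2)].
R² + z² = (0.157)² + (0.0567)² = 0.02786 m², and (R²+z²)^(3/2) = 4.65×10⁻³ m³.
B = (4π×10⁻⁷ × 0.446 × 0.02465) / (2 × 4.65×10⁻³) = 1.49×10⁻⁶ T.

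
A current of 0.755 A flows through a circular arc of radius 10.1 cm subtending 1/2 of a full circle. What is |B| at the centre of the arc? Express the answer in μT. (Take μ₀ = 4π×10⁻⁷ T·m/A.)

B ≈ 2.35 μT

The Biot–Savart field of a circular arc at its centre is B = μ₀Iφ/(4πR), with φ = 3.142 rad.
B = (4π×10⁻⁷ × 0.755 × 3.142) / (4π × 0.101) = 2.35×10⁻⁶ T.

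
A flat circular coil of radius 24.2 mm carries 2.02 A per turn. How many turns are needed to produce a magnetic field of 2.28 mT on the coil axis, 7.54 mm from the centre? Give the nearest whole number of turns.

For an N-turn coil, B = Nμ₀IR²/[2(R²+z²)^(3/2)]. A single turn gives B₁ = 4.56×10⁻⁵ T with R = 0.0242 m, z = 0.00754 m.
N = B/B₁ = 2.28×10⁻³ / 4.56×10⁻⁵ = 49.95.

N = 50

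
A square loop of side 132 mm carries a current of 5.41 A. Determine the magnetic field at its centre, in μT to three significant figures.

Each side is a finite straight segment at perpendicular distance d = a/(2 tan(π/4)) = 0.066 m from the centre, with end-angles ±π/4.
One side contributes B₁ = (μ₀I/4πd)·2 sin(π/4) = 1.16×10⁻⁵ T.
All 4 sides add in the same direction: B = 4 × 1.16×10⁻⁵ = 4.64×10⁻⁵ T.

B ≈ 46.4 μT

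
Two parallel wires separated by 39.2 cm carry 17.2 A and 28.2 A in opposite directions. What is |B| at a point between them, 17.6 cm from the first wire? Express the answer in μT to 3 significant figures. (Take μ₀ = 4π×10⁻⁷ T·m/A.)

Each long wire gives B = μ₀I/(2πd). Distances are d₁ = 0.176 m and d₂ = 0.216 m.
B₁ = 1.95×10⁻⁵ T, B₂ = 2.61×10⁻⁵ T.
Between antiparallel currents both contributions point the same way, so they add. B = B₁ + B₂ = 1.95×10⁻⁵ + 2.61×10⁻⁵ = 4.57×10⁻⁵ T.

B ≈ 45.7 μT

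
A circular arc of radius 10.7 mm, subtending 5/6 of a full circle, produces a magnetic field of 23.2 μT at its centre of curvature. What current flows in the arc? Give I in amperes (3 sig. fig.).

For a circular arc, B = μ₀Iφ/(4πR) with φ in radians; here φ = 5.236 rad.
So I = 4πRB/(μ₀φ) = 4π × 0.0107 × 2.32×10⁻⁵ / (4π×10⁻⁷ × 5.236) = 0.474 A.

I ≈ 0.474 A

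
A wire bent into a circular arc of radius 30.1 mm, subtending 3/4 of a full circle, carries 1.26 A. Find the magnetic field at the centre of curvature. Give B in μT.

B ≈ 19.7 μT

The Biot–Savart field of a circular arc at its centre is B = μ₀Iφ/(4πR), with φ = 4.712 rad.
B = (4π×10⁻⁷ × 1.26 × 4.712) / (4π × 0.0301) = 1.97×10⁻⁵ T.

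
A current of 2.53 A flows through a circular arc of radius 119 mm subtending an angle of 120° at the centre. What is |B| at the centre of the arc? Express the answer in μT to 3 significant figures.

B ≈ 4.45 μT

The Biot–Savart field of a circular arc at its centre is B = μ₀Iφ/(4πR), with φ = 2.094 rad.
B = (4π×10⁻⁷ × 2.53 × 2.094) / (4π × 0.119) = 4.45×10⁻⁶ T.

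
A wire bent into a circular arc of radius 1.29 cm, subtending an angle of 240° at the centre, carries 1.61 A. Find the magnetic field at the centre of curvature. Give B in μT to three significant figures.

B ≈ 52.3 μT

The Biot–Savart field of a circular arc at its centre is B = μ₀Iφ/(4πR), with φ = 4.189 rad.
B = (4π×10⁻⁷ × 1.61 × 4.189) / (4π × 0.0129) = 5.23×10⁻⁵ T.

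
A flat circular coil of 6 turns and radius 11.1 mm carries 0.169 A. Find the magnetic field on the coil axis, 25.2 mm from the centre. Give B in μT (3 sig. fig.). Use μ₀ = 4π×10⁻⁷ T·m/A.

B ≈ 3.76 μT

For an N-turn flat coil, B = Nμ₀IR²/[2(R²+z²)^(3/2)] with R = 0.0111 m, z = 0.0252 m.
B = 6 × 6.27×10⁻⁷ T = 3.76×10⁻⁶ T.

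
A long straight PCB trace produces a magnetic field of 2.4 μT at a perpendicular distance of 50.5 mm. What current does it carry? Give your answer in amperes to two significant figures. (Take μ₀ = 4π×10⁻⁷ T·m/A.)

For a long straight wire B = μ₀I/(2πd), so I = 2πdB/μ₀.
I = 2π × 0.0505 × 2.40×10⁻⁶ / (4π×10⁻⁷) = 0.606 A.

I ≈ 0.61 A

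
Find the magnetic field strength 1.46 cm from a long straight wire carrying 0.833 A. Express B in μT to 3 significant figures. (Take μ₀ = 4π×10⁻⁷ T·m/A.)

B ≈ 11.4 μT

For an infinitely long straight wire, B = μ₀I/(2πd).
B = (4π×10⁻⁷ × 0.833) / (2π × 0.0146) = 1.14×10⁻⁵ T.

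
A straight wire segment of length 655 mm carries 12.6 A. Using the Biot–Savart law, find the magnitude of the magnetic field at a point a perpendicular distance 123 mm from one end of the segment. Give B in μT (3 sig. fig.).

B ≈ 10.1 μT

For a finite straight segment, B = (μ₀I/4πd)(sinθ₁ + sinθ₂), where θ₁, θ₂ are the angles from the perpendicular to each end.
The perpendicular foot is at one end, so the two end-offsets along the wire are 0 and L = 0.655 m.
sinθ₁ = 0/√(0²+0.123²) = 0.0000; sinθ₂ = 0.655/√(0.655²+0.123²) = 0.9828.
B = (4π×10⁻⁷ × 12.6) / (4π × 0.123) × (0.0000 + 0.9828) = 1.01×10⁻⁵ T.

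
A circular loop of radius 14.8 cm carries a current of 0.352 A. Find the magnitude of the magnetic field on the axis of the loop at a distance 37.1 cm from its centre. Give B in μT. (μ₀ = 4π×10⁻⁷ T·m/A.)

B ≈ 0.0760 μT

On the axis of a circular loop, B = μ₀IR² / [2(R²+z²)^(3/2)].
R² + z² = (0.148)² + (0.371)² = 0.1595 m², and (R²+z²)^(3/2) = 6.37×10⁻² m³.
B = (4π×10⁻⁷ × 0.352 × 0.0219) / (2 × 6.37×10⁻²) = 7.60×10⁻⁸ T.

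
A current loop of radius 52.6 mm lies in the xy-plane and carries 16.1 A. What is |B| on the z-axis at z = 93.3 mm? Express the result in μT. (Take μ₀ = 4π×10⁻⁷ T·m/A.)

On the axis of a circular loop, B = μ₀IR² / [2(R²+z²)^(3/2)].
R² + z² = (0.0526)² + (0.0933)² = 0.01147 m², and (R²+z²)^(3/2) = 1.23×10⁻³ m³.
B = (4π×10⁻⁷ × 16.1 × 0.002767) / (2 × 1.23×10⁻³) = 2.28×10⁻⁵ T.

B ≈ 22.8 μT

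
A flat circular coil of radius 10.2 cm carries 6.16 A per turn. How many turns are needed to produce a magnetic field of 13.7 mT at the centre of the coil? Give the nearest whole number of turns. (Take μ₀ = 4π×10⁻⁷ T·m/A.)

For an N-turn coil, B = Nμ₀I/(2R). A single turn gives B₁ = 3.79×10⁻⁵ T with R = 0.102 m.
N = B/B₁ = 1.37×10⁻² / 3.79×10⁻⁵ = 361.04.

N = 361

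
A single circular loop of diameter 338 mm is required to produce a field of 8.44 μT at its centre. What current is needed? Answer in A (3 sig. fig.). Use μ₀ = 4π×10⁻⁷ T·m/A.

I ≈ 2.27 A

At the centre of a circular loop B = μ₀I/(2R), so I = 2RB/μ₀.
With R = 0.169 m, I = 2 × 0.169 × 8.44×10⁻⁶ / (4π×10⁻⁷) = 2.27 A.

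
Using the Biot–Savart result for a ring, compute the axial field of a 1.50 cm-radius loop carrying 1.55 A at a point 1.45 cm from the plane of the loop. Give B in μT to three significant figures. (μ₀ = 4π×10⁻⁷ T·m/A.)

B ≈ 24.1 μT

On the axis of a circular loop, B = μ₀IR² / [2(R²+z²)^(3/2)].
R² + z² = (0.015)² + (0.0145)² = 0.0004352 m², and (R²+z²)^(3/2) = 9.08×10⁻⁶ m³.
B = (4π×10⁻⁷ × 1.55 × 0.000225) / (2 × 9.08×10⁻⁶) = 2.41×10⁻⁵ T.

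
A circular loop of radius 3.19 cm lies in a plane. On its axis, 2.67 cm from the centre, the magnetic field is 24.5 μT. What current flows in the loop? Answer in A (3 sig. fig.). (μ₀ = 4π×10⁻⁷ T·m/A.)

On the axis of a loop, B = μ₀IR²/[2(R²+z²)^(3/2)], so I = 2B(R²+z²)^(3/2)/(μ₀R²).
R² + z² = 0.001018 + 0.0007129 = 0.001731 m²; raised to 3/2 gives 7.20×10⁻⁵ m³.
I = 2 × 2.45×10⁻⁵ × 7.20×10⁻⁵ / (1.26×10⁻⁶ × 0.001018) = 2.76 A.

I ≈ 2.76 A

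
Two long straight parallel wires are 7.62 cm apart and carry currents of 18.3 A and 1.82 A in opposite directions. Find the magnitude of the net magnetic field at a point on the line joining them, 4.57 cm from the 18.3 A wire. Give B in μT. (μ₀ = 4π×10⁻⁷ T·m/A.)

Each long wire gives B = μ₀I/(2πd). Distances are d₁ = 0.0457 m and d₂ = 0.0305 m.
B₁ = 8.01×10⁻⁵ T, B₂ = 1.19×10⁻⁵ T.
Between antiparallel currents both contributions point the same way, so they add. B = B₁ + B₂ = 8.01×10⁻⁵ + 1.19×10⁻⁵ = 9.20×10⁻⁵ T.

B ≈ 92.0 μT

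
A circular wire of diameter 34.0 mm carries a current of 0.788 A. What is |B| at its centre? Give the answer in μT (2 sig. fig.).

B ≈ 29 μT

At the centre of a circular loop the Biot–Savart law gives B = μ₀I/(2R) (so R = 0.017 m).
B = (4π×10⁻⁷ × 0.788) / (2 × 0.017) = 2.91×10⁻⁵ T.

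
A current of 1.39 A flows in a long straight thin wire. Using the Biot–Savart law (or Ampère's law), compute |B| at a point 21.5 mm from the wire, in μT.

B ≈ 12.9 μT

For an infinitely long straight wire, B = μ₀I/(2πd).
B = (4π×10⁻⁷ × 1.39) / (2π × 0.0215) = 1.29×10⁻⁵ T.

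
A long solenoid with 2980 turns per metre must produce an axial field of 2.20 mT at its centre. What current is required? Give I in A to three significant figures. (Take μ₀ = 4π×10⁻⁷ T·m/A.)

I ≈ 0.587 A

Inside a long solenoid B = μ₀nI with n = 2980 m⁻¹, so I = B/(μ₀n).
I = 2.20×10⁻³ / (4π×10⁻⁷ × 2980) = 0.587 A.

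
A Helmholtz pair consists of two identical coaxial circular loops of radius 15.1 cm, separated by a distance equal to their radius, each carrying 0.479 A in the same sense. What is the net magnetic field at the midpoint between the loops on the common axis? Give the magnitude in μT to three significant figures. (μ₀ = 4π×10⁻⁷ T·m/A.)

Each loop contributes B = μ₀IR²/[2(R²+z²)^(3/2)] on the axis, with z measured from that loop.
Loop 1 (z = 0.0755 m): B₁ = 1.43×10⁻⁶ T. Loop 2 (z = 0.0755 m): B₂ = 1.43×10⁻⁶ T.
The fields add: B = B₁ + B₂ = 2.85×10⁻⁶ T.

B ≈ 2.85 μT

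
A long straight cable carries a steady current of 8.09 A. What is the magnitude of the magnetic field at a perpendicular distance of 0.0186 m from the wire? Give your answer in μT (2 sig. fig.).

B ≈ 87 μT

For an infinitely long straight wire, B = μ₀I/(2πd).
B = (4π×10⁻⁷ × 8.09) / (2π × 0.0186) = 8.70×10⁻⁵ T.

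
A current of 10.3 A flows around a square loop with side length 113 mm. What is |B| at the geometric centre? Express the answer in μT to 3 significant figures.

B ≈ 103 μT

Each side is a finite straight segment at perpendicular distance d = a/(2 tan(π/4)) = 0.0565 m from the centre, with end-angles ±π/4.
One side contributes B₁ = (μ₀I/4πd)·2 sin(π/4) = 2.58×10⁻⁵ T.
All 4 sides add in the same direction: B = 4 × 2.58×10⁻⁵ = 1.03×10⁻⁴ T.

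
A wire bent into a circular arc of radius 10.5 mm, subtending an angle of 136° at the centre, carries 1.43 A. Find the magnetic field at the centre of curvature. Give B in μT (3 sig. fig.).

The Biot–Savart field of a circular arc at its centre is B = μ₀Iφ/(4πR), with φ = 2.374 rad.
B = (4π×10⁻⁷ × 1.43 × 2.374) / (4π × 0.0105) = 3.23×10⁻⁵ T.

B ≈ 32.3 μT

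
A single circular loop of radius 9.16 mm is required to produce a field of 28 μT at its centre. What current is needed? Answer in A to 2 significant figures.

I ≈ 0.41 A

At the centre of a circular loop B = μ₀I/(2R), so I = 2RB/μ₀.
With R = 0.00916 m, I = 2 × 0.00916 × 2.80×10⁻⁵ / (4π×10⁻⁷) = 0.408 A.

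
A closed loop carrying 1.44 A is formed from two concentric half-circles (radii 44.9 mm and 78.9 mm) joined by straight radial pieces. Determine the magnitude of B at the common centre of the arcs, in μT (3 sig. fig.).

B ≈ 4.34 μT

The radial connectors point toward the centre, so dl × r̂ = 0 and they contribute nothing.
Each semicircle gives μ₀I/(4R): inner arc 1.01×10⁻⁵ T, outer arc 5.73×10⁻⁶ T.
The two arcs carry current in opposite angular senses, so their fields oppose: B = |1.01×10⁻⁵ − 5.73×10⁻⁶| = 4.34×10⁻⁶ T.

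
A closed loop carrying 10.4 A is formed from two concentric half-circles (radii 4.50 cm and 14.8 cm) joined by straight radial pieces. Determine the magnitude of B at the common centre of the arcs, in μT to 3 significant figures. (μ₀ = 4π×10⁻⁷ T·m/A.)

The radial connectors point toward the centre, so dl × r̂ = 0 and they contribute nothing.
Each semicircle gives μ₀I/(4R): inner arc 7.26×10⁻⁵ T, outer arc 2.21×10⁻⁵ T.
The two arcs carry current in opposite angular senses, so their fields oppose: B = |7.26×10⁻⁵ − 2.21×10⁻⁵| = 5.05×10⁻⁵ T.

B ≈ 50.5 μT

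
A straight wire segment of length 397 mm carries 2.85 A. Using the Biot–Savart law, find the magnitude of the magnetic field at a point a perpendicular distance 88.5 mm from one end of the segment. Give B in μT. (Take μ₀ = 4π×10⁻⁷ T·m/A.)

B ≈ 3.14 μT

For a finite straight segment, B = (μ₀I/4πd)(sinθ₁ + sinθ₂), where θ₁, θ₂ are the angles from the perpendicular to each end.
The perpendicular foot is at one end, so the two end-offsets along the wire are 0 and L = 0.397 m.
sinθ₁ = 0/√(0²+0.0885²) = 0.0000; sinθ₂ = 0.397/√(0.397²+0.0885²) = 0.9760.
B = (4π×10⁻⁷ × 2.85) / (4π × 0.0885) × (0.0000 + 0.9760) = 3.14×10⁻⁶ T.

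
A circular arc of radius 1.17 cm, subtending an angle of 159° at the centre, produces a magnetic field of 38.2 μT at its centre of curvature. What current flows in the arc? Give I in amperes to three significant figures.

I ≈ 1.61 A

For a circular arc, B = μ₀Iφ/(4πR) with φ in radians; here φ = 2.775 rad.
So I = 4πRB/(μ₀φ) = 4π × 0.0117 × 3.82×10⁻⁵ / (4π×10⁻⁷ × 2.775) = 1.61 A.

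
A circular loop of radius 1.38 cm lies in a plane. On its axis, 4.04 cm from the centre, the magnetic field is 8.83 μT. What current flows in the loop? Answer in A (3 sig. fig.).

On the axis of a loop, B = μ₀IR²/[2(R²+z²)^(3/2)], so I = 2B(R²+z²)^(3/2)/(μ₀R²).
R² + z² = 0.0001904 + 0.001632 = 0.001823 m²; raised to 3/2 gives 7.78×10⁻⁵ m³.
I = 2 × 8.83×10⁻⁶ × 7.78×10⁻⁵ / (1.26×10⁻⁶ × 0.0001904) = 5.74 A.

I ≈ 5.74 A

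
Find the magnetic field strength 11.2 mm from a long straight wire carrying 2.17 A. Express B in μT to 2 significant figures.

For an infinitely long straight wire, B = μ₀I/(2πd).
B = (4π×10⁻⁷ × 2.17) / (2π × 0.0112) = 3.87×10⁻⁵ T.

B ≈ 39 μT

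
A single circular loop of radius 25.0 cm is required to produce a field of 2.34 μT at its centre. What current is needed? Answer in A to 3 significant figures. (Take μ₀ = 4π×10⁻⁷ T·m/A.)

I ≈ 0.931 A

At the centre of a circular loop B = μ₀I/(2R), so I = 2RB/μ₀.
With R = 0.25 m, I = 2 × 0.25 × 2.34×10⁻⁶ / (4π×10⁻⁷) = 0.931 A.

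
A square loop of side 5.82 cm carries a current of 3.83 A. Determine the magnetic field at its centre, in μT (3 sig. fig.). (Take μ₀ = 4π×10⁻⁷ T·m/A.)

B ≈ 74.5 μT

Each side is a finite straight segment at perpendicular distance d = a/(2 tan(π/4)) = 0.0291 m from the centre, with end-angles ±π/4.
One side contributes B₁ = (μ₀I/4πd)·2 sin(π/4) = 1.86×10⁻⁵ T.
All 4 sides add in the same direction: B = 4 × 1.86×10⁻⁵ = 7.45×10⁻⁵ T.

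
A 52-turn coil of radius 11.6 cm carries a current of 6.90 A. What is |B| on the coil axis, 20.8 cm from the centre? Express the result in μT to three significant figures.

B ≈ 225 μT

For an N-turn flat coil, B = Nμ₀IR²/[2(R²+z²)^(3/2)] with R = 0.116 m, z = 0.208 m.
B = 52 × 4.32×10⁻⁶ T = 2.25×10⁻⁴ T.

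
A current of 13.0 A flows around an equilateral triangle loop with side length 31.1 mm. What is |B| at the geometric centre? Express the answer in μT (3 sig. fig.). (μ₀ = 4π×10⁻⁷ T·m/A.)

Each side is a finite straight segment at perpendicular distance d = a/(2 tan(π/3)) = 0.008978 m from the centre, with end-angles ±π/3.
One side contributes B₁ = (μ₀I/4πd)·2 sin(π/3) = 2.51×10⁻⁴ T.
All 3 sides add in the same direction: B = 3 × 2.51×10⁻⁴ = 7.52×10⁻⁴ T.

B ≈ 752 μT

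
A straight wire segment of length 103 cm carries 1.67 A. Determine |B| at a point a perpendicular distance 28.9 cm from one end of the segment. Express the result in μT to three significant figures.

For a finite straight segment, B = (μ₀I/4πd)(sinθ₁ + sinθ₂), where θ₁, θ₂ are the angles from the perpendicular to each end.
The perpendicular foot is at one end, so the two end-offsets along the wire are 0 and L = 1.03 m.
sinθ₁ = 0/√(0²+0.289²) = 0.0000; sinθ₂ = 1.03/√(1.03²+0.289²) = 0.9628.
B = (4π×10⁻⁷ × 1.67) / (4π × 0.289) × (0.0000 + 0.9628) = 5.56×10⁻⁷ T.

B ≈ 0.556 μT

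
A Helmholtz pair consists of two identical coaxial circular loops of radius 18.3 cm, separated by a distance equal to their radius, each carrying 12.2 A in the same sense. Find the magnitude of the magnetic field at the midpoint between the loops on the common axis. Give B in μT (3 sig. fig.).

B ≈ 59.9 μT

Each loop contributes B = μ₀IR²/[2(R²+z²)^(3/2)] on the axis, with z measured from that loop.
Loop 1 (z = 0.0915 m): B₁ = 3.00×10⁻⁵ T. Loop 2 (z = 0.0915 m): B₂ = 3.00×10⁻⁵ T.
The fields add: B = B₁ + B₂ = 5.99×10⁻⁵ T.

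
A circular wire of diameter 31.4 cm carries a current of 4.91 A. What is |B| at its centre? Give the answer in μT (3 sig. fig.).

At the centre of a circular loop the Biot–Savart law gives B = μ₀I/(2R) (so R = 0.157 m).
B = (4π×10⁻⁷ × 4.91) / (2 × 0.157) = 1.96×10⁻⁵ T.

B ≈ 19.6 μT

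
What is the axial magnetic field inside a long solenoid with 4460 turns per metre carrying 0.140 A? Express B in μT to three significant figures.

Inside a long solenoid, B = μ₀nI with n = 4460 turns/m.
B = 4π×10⁻⁷ × 4460 × 0.140 = 7.85×10⁻⁴ T.

B ≈ 785 μT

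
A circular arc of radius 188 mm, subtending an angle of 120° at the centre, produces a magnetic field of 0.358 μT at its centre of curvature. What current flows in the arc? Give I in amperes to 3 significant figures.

For a circular arc, B = μ₀Iφ/(4πR) with φ in radians; here φ = 2.094 rad.
So I = 4πRB/(μ₀φ) = 4π × 0.188 × 3.58×10⁻⁷ / (4π×10⁻⁷ × 2.094) = 0.321 A.

I ≈ 0.321 A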